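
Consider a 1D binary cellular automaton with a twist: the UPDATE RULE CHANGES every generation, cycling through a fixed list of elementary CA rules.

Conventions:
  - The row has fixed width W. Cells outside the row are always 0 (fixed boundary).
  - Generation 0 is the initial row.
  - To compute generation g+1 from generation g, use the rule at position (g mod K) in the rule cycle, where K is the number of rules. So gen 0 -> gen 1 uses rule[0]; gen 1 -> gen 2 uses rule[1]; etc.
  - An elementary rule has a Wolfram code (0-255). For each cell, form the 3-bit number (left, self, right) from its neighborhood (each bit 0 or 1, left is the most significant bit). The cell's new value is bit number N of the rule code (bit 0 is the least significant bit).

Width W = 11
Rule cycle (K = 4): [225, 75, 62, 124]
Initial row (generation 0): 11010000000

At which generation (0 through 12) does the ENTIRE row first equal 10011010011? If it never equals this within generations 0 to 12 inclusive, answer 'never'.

Answer: 3

Derivation:
Gen 0: 11010000000
Gen 1 (rule 225): 01100111111
Gen 2 (rule 75): 11101100001
Gen 3 (rule 62): 10011010011
Gen 4 (rule 124): 11011111011
Gen 5 (rule 225): 01101111101
Gen 6 (rule 75): 11101000100
Gen 7 (rule 62): 10011101110
Gen 8 (rule 124): 11010111011
Gen 9 (rule 225): 01101011101
Gen 10 (rule 75): 11100010100
Gen 11 (rule 62): 10010111110
Gen 12 (rule 124): 11011100011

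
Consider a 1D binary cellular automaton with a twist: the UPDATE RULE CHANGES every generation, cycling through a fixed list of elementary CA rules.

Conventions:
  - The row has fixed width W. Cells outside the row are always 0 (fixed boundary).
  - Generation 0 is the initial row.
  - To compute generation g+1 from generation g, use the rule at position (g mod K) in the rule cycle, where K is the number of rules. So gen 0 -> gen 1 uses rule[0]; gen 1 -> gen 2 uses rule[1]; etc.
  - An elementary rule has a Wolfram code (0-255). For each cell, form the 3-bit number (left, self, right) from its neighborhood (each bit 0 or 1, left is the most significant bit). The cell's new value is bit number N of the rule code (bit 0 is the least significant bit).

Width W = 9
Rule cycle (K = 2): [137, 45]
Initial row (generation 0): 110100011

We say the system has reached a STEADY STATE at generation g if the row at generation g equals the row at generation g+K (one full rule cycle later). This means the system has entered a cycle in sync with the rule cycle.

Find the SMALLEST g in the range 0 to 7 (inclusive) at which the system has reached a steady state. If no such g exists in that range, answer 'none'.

Answer: none

Derivation:
Gen 0: 110100011
Gen 1 (rule 137): 100001010
Gen 2 (rule 45): 101101110
Gen 3 (rule 137): 001001100
Gen 4 (rule 45): 101001001
Gen 5 (rule 137): 000000000
Gen 6 (rule 45): 111111111
Gen 7 (rule 137): 111111110
Gen 8 (rule 45): 100000000
Gen 9 (rule 137): 001111111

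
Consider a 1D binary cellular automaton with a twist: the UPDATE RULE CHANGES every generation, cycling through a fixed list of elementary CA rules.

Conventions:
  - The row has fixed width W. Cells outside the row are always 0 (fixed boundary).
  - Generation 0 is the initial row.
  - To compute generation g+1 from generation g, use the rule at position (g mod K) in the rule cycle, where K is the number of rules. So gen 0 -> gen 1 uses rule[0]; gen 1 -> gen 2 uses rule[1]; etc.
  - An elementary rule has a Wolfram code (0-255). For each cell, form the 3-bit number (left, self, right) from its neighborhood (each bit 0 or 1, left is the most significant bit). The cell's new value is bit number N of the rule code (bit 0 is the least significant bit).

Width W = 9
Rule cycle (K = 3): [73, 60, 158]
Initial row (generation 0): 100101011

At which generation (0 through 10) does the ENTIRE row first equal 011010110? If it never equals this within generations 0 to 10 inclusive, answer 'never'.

Answer: never

Derivation:
Gen 0: 100101011
Gen 1 (rule 73): 000000011
Gen 2 (rule 60): 000000010
Gen 3 (rule 158): 000000111
Gen 4 (rule 73): 111110101
Gen 5 (rule 60): 100001111
Gen 6 (rule 158): 110011110
Gen 7 (rule 73): 110010010
Gen 8 (rule 60): 101011011
Gen 9 (rule 158): 101010010
Gen 10 (rule 73): 000000000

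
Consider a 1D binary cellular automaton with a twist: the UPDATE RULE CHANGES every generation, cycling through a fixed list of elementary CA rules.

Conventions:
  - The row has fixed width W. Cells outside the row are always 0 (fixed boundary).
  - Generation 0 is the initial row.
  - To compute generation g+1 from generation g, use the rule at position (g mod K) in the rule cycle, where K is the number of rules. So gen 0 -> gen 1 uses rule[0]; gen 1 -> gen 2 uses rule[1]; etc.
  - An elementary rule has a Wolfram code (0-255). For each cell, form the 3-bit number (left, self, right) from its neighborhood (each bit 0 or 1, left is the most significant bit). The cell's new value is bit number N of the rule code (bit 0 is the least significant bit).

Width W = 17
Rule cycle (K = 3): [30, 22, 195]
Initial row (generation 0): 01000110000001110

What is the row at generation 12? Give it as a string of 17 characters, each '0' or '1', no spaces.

Answer: 01001000111110111

Derivation:
Gen 0: 01000110000001110
Gen 1 (rule 30): 11101101000011001
Gen 2 (rule 22): 00000001100100111
Gen 3 (rule 195): 11111110101001011
Gen 4 (rule 30): 10000000101111010
Gen 5 (rule 22): 11000001100000011
Gen 6 (rule 195): 01011110101111101
Gen 7 (rule 30): 11010000101000001
Gen 8 (rule 22): 00011001101100011
Gen 9 (rule 195): 11101010100101101
Gen 10 (rule 30): 10001010111101001
Gen 11 (rule 22): 11011010000001111
Gen 12 (rule 195): 01001000111110111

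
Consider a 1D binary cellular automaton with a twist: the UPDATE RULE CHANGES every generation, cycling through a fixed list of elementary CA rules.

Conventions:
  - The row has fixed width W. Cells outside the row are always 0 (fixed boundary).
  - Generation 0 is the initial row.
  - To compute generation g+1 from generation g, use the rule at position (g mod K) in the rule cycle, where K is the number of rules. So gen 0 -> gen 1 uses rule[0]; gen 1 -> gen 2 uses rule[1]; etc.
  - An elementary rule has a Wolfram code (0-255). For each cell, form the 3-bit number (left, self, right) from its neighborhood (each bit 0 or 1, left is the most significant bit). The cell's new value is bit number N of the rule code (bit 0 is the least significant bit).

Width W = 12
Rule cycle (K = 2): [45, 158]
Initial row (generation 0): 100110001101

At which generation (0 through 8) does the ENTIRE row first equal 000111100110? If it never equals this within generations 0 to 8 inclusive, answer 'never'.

Gen 0: 100110001101
Gen 1 (rule 45): 100100101011
Gen 2 (rule 158): 111111101010
Gen 3 (rule 45): 100000011110
Gen 4 (rule 158): 110000111101
Gen 5 (rule 45): 100110100011
Gen 6 (rule 158): 111100110110
Gen 7 (rule 45): 100000101100
Gen 8 (rule 158): 110001101010

Answer: never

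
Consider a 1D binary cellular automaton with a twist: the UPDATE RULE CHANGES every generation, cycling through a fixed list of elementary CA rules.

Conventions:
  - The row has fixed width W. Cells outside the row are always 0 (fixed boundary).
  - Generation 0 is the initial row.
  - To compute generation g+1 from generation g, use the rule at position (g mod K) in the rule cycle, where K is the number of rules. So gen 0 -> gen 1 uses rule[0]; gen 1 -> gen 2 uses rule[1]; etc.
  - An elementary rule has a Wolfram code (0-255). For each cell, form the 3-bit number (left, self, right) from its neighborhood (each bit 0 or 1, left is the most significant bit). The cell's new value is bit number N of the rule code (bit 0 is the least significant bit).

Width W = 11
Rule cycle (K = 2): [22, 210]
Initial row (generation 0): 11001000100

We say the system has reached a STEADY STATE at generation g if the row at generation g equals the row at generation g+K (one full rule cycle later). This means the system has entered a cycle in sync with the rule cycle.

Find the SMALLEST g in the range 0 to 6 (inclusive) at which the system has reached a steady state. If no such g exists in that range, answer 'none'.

Gen 0: 11001000100
Gen 1 (rule 22): 00111101110
Gen 2 (rule 210): 01011100111
Gen 3 (rule 22): 11000011000
Gen 4 (rule 210): 01100101100
Gen 5 (rule 22): 10011100010
Gen 6 (rule 210): 01101110101
Gen 7 (rule 22): 10000000101
Gen 8 (rule 210): 01000001000

Answer: none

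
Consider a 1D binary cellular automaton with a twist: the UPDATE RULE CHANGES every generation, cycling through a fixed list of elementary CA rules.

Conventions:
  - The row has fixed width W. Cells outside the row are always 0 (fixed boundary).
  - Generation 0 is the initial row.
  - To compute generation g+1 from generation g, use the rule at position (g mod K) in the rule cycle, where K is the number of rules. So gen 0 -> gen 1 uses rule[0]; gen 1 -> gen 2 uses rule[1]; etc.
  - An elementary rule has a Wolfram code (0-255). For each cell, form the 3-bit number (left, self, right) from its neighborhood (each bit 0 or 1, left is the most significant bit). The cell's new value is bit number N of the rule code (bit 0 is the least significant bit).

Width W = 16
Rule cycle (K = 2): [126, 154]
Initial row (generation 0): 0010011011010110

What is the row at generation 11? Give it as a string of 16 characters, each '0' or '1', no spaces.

Gen 0: 0010011011010110
Gen 1 (rule 126): 0111111111111111
Gen 2 (rule 154): 1111111111111110
Gen 3 (rule 126): 1000000000000011
Gen 4 (rule 154): 0100000000000110
Gen 5 (rule 126): 1110000000001111
Gen 6 (rule 154): 1101000000011110
Gen 7 (rule 126): 1111100000110011
Gen 8 (rule 154): 1111010001101110
Gen 9 (rule 126): 1001111011111011
Gen 10 (rule 154): 0111110011110010
Gen 11 (rule 126): 1100011110011111

Answer: 1100011110011111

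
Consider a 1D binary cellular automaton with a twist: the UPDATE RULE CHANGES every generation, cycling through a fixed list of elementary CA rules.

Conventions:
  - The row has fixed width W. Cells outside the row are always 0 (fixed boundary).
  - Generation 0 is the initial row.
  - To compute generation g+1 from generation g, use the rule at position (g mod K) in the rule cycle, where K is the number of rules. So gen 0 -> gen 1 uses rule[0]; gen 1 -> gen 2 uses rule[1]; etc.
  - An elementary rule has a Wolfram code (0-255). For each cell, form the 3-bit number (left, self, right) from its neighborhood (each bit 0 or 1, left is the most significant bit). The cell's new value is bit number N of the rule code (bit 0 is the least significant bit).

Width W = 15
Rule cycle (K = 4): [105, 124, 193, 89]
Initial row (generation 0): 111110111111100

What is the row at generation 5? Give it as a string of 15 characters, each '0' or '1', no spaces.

Gen 0: 111110111111100
Gen 1 (rule 105): 100011100000101
Gen 2 (rule 124): 110010110000111
Gen 3 (rule 193): 010000010110011
Gen 4 (rule 89): 001111000111011
Gen 5 (rule 105): 101001010101111

Answer: 101001010101111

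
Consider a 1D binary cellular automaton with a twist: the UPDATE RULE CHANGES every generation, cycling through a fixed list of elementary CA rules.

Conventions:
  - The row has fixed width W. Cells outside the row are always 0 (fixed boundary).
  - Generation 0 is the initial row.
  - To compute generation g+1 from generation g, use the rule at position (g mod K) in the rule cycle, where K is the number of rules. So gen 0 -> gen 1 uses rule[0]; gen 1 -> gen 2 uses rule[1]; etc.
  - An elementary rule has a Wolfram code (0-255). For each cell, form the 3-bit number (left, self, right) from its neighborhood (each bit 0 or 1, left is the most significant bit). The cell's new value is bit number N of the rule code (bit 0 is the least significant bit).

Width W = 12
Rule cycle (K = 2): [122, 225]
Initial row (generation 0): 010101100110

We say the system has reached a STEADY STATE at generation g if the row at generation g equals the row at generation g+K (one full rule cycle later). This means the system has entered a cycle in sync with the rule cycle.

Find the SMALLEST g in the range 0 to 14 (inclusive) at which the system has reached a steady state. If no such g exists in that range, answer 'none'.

Answer: 11

Derivation:
Gen 0: 010101100110
Gen 1 (rule 122): 101011111111
Gen 2 (rule 225): 010101111111
Gen 3 (rule 122): 101011000001
Gen 4 (rule 225): 010101011100
Gen 5 (rule 122): 101010110110
Gen 6 (rule 225): 010101011010
Gen 7 (rule 122): 101010111101
Gen 8 (rule 225): 010101011110
Gen 9 (rule 122): 101010110011
Gen 10 (rule 225): 010101010001
Gen 11 (rule 122): 101010101010
Gen 12 (rule 225): 010101010100
Gen 13 (rule 122): 101010101010
Gen 14 (rule 225): 010101010100
Gen 15 (rule 122): 101010101010
Gen 16 (rule 225): 010101010100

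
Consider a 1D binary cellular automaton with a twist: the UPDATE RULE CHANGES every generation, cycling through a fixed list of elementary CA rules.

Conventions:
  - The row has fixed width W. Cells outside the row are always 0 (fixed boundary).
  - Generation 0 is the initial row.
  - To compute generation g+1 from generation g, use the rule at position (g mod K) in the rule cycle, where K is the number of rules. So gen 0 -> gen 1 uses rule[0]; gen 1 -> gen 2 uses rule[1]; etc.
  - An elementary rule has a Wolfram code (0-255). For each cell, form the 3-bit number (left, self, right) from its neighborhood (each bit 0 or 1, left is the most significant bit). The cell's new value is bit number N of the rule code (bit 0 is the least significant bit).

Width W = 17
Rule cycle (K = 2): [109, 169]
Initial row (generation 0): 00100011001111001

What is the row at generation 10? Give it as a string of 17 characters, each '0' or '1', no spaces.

Answer: 11000011101000100

Derivation:
Gen 0: 00100011001111001
Gen 1 (rule 109): 10101011001001001
Gen 2 (rule 169): 01010110000000000
Gen 3 (rule 109): 01111110111111111
Gen 4 (rule 169): 01111101111111110
Gen 5 (rule 109): 01000111000000010
Gen 6 (rule 169): 00010110011111000
Gen 7 (rule 109): 11011110010001011
Gen 8 (rule 169): 10111100000100110
Gen 9 (rule 109): 11100101110100110
Gen 10 (rule 169): 11000011101000100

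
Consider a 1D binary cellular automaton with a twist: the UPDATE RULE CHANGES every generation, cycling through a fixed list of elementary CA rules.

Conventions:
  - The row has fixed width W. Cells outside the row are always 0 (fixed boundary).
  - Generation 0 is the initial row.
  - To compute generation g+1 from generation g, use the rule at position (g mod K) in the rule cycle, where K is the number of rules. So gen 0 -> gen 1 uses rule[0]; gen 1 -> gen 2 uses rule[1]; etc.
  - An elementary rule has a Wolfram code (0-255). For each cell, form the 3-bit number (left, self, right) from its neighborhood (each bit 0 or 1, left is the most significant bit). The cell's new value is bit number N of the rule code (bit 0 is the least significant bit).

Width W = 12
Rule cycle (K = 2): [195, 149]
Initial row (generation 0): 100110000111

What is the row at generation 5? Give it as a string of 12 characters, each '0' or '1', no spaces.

Answer: 011110010100

Derivation:
Gen 0: 100110000111
Gen 1 (rule 195): 001010111011
Gen 2 (rule 149): 101010010000
Gen 3 (rule 195): 000000100111
Gen 4 (rule 149): 111110110010
Gen 5 (rule 195): 011110010100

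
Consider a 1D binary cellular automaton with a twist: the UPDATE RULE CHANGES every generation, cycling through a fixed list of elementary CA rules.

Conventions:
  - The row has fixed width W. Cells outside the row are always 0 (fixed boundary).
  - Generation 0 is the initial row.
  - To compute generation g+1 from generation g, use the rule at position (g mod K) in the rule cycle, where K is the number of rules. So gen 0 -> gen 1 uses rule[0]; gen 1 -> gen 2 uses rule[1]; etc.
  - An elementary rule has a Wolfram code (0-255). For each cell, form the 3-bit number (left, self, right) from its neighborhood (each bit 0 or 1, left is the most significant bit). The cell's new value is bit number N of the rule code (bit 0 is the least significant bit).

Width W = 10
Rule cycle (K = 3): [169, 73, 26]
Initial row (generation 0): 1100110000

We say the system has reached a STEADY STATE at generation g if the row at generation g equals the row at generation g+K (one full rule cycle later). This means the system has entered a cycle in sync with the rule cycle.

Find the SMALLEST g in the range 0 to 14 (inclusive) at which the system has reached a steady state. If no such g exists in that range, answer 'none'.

Answer: none

Derivation:
Gen 0: 1100110000
Gen 1 (rule 169): 1000100111
Gen 2 (rule 73): 0010000101
Gen 3 (rule 26): 0101001000
Gen 4 (rule 169): 0010000011
Gen 5 (rule 73): 1000111011
Gen 6 (rule 26): 0101100010
Gen 7 (rule 169): 0011001000
Gen 8 (rule 73): 1011000011
Gen 9 (rule 26): 0010100110
Gen 10 (rule 169): 1001000100
Gen 11 (rule 73): 0000010001
Gen 12 (rule 26): 0000101010
Gen 13 (rule 169): 1110010100
Gen 14 (rule 73): 1010000001
Gen 15 (rule 26): 0001000010
Gen 16 (rule 169): 1100011000
Gen 17 (rule 73): 1101011011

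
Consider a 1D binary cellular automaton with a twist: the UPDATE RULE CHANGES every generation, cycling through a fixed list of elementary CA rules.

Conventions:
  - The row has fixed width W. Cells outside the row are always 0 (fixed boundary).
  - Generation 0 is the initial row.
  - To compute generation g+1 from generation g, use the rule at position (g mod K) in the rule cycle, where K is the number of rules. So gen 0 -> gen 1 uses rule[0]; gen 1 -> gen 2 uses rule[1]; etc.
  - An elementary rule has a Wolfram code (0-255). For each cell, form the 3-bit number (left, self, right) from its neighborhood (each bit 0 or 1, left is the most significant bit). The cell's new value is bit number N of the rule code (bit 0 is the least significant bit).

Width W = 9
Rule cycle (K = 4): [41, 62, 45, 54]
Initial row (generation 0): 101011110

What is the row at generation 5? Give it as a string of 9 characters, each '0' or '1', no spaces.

Answer: 101000001

Derivation:
Gen 0: 101011110
Gen 1 (rule 41): 010110000
Gen 2 (rule 62): 111101000
Gen 3 (rule 45): 100011011
Gen 4 (rule 54): 110100100
Gen 5 (rule 41): 101000001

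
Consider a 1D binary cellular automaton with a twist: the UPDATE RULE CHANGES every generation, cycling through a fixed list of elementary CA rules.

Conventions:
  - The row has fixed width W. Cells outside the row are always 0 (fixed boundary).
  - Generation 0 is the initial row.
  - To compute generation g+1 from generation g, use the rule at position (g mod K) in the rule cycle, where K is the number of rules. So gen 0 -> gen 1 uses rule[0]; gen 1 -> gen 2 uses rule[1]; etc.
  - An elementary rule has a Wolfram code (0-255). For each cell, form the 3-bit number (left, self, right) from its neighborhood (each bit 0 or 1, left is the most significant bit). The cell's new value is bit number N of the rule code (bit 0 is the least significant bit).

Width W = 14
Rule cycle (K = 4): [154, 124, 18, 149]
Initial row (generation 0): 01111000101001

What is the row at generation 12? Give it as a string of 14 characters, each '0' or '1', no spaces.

Answer: 10101011110111

Derivation:
Gen 0: 01111000101001
Gen 1 (rule 154): 11110101000110
Gen 2 (rule 124): 10011111100111
Gen 3 (rule 18): 01100000011000
Gen 4 (rule 149): 00011111000111
Gen 5 (rule 154): 00111110101110
Gen 6 (rule 124): 00100011111011
Gen 7 (rule 18): 01010100000000
Gen 8 (rule 149): 01010111111111
Gen 9 (rule 154): 10000111111110
Gen 10 (rule 124): 11000100000011
Gen 11 (rule 18): 00101010000100
Gen 12 (rule 149): 10101011110111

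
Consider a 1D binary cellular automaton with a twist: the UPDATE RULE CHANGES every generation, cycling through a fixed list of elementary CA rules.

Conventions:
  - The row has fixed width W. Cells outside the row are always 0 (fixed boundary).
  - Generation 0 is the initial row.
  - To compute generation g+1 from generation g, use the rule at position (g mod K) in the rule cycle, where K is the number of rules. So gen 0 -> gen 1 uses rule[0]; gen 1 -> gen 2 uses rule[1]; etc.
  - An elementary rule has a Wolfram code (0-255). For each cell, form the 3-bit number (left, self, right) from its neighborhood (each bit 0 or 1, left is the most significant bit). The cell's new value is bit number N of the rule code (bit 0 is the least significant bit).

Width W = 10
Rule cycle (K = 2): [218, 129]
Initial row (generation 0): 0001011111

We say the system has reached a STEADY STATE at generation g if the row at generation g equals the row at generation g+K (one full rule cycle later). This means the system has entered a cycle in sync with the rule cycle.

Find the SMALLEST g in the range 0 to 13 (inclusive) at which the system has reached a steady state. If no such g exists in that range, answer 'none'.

Answer: 11

Derivation:
Gen 0: 0001011111
Gen 1 (rule 218): 0010011111
Gen 2 (rule 129): 1000001110
Gen 3 (rule 218): 0100011111
Gen 4 (rule 129): 0001001110
Gen 5 (rule 218): 0010111111
Gen 6 (rule 129): 1000011110
Gen 7 (rule 218): 0100111111
Gen 8 (rule 129): 0000011110
Gen 9 (rule 218): 0000111111
Gen 10 (rule 129): 1110011110
Gen 11 (rule 218): 1111111111
Gen 12 (rule 129): 0111111110
Gen 13 (rule 218): 1111111111
Gen 14 (rule 129): 0111111110
Gen 15 (rule 218): 1111111111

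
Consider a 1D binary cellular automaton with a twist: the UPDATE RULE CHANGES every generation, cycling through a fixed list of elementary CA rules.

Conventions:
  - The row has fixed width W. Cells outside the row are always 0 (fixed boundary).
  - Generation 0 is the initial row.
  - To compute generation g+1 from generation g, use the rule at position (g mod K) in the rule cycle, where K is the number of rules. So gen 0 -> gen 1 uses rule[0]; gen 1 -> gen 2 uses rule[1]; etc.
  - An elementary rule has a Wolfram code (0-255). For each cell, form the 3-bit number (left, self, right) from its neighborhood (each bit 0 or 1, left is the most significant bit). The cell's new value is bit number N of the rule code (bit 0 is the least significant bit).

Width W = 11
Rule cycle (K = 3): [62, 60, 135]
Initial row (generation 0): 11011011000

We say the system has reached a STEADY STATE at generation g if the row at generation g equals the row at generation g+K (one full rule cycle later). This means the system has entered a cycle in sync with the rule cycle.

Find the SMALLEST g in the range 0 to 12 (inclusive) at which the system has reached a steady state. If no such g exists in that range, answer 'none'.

Gen 0: 11011011000
Gen 1 (rule 62): 10110110100
Gen 2 (rule 60): 11101101110
Gen 3 (rule 135): 01000000100
Gen 4 (rule 62): 11100001110
Gen 5 (rule 60): 10010001001
Gen 6 (rule 135): 10110111011
Gen 7 (rule 62): 11101100110
Gen 8 (rule 60): 10011010101
Gen 9 (rule 135): 10100010101
Gen 10 (rule 62): 11110111111
Gen 11 (rule 60): 10001100000
Gen 12 (rule 135): 10110001111
Gen 13 (rule 62): 11101011000
Gen 14 (rule 60): 10011110100
Gen 15 (rule 135): 10101100101

Answer: none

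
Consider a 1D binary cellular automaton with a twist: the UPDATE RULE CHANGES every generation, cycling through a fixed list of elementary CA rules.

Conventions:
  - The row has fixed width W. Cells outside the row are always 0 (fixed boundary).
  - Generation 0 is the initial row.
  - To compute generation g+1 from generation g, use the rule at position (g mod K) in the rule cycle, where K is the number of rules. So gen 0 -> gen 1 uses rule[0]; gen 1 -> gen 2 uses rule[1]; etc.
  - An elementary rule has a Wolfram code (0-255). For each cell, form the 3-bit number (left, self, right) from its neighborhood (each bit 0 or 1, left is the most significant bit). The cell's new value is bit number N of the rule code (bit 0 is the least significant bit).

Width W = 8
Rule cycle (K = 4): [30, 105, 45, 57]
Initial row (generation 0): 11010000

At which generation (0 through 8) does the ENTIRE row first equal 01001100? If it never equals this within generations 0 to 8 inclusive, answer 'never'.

Answer: 8

Derivation:
Gen 0: 11010000
Gen 1 (rule 30): 10011000
Gen 2 (rule 105): 00011011
Gen 3 (rule 45): 11010110
Gen 4 (rule 57): 10101101
Gen 5 (rule 30): 10101001
Gen 6 (rule 105): 01010000
Gen 7 (rule 45): 01110111
Gen 8 (rule 57): 01001100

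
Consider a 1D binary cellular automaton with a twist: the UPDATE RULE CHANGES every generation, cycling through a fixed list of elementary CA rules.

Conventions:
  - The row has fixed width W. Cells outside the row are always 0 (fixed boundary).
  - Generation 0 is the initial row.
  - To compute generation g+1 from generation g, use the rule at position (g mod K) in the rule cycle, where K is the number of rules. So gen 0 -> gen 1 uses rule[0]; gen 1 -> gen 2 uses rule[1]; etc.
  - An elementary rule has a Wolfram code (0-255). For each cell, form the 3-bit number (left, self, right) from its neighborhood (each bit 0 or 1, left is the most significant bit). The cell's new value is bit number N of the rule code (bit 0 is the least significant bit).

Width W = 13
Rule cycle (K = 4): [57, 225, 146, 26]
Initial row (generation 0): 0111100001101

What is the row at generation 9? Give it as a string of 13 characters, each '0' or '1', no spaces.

Answer: 0101011111100

Derivation:
Gen 0: 0111100001101
Gen 1 (rule 57): 0100011101010
Gen 2 (rule 225): 0001001110100
Gen 3 (rule 146): 0010110100010
Gen 4 (rule 26): 0100100010101
Gen 5 (rule 57): 0010011001010
Gen 6 (rule 225): 1000001000100
Gen 7 (rule 146): 0100010101010
Gen 8 (rule 26): 1010100000001
Gen 9 (rule 57): 0101011111100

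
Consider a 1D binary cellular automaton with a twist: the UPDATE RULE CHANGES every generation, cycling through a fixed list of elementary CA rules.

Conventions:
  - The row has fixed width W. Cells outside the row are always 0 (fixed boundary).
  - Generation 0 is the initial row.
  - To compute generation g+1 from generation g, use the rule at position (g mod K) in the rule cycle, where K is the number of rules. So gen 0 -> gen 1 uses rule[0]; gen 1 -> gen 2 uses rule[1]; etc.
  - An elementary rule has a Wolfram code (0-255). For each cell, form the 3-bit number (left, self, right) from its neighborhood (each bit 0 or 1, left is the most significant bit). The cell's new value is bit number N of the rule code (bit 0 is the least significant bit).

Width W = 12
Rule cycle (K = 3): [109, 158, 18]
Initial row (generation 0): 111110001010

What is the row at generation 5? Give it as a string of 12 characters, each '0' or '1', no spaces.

Answer: 111111111110

Derivation:
Gen 0: 111110001010
Gen 1 (rule 109): 100010101110
Gen 2 (rule 158): 110110101101
Gen 3 (rule 18): 000000000000
Gen 4 (rule 109): 111111111111
Gen 5 (rule 158): 111111111110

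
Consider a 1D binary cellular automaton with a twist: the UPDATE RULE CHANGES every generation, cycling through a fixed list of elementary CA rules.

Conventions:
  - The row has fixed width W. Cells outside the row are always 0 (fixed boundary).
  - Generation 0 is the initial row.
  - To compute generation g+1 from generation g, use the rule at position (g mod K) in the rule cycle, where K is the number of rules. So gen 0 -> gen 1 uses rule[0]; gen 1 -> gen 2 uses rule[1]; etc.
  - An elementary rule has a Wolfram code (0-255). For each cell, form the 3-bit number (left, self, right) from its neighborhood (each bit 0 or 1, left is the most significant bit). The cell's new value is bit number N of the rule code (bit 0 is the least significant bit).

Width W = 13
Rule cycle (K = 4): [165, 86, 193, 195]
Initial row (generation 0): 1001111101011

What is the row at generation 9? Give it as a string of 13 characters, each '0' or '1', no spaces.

Gen 0: 1001111101011
Gen 1 (rule 165): 1000111011100
Gen 2 (rule 86): 1101001000110
Gen 3 (rule 193): 0100000010010
Gen 4 (rule 195): 1001111100100
Gen 5 (rule 165): 1000111000101
Gen 6 (rule 86): 1101001101101
Gen 7 (rule 193): 0100000100100
Gen 8 (rule 195): 1001111001001
Gen 9 (rule 165): 1000110001001

Answer: 1000110001001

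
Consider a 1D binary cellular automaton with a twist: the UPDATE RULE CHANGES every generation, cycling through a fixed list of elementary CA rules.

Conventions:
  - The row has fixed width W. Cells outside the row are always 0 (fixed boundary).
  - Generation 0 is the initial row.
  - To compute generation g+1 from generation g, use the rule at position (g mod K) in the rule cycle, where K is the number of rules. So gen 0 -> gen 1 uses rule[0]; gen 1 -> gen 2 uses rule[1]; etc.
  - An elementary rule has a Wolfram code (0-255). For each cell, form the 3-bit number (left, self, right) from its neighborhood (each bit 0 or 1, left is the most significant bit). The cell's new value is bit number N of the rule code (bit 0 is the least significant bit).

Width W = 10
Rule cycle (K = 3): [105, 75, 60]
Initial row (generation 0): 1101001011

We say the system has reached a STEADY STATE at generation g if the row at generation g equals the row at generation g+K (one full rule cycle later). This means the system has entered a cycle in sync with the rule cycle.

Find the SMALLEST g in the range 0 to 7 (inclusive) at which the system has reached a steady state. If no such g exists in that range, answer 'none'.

Answer: none

Derivation:
Gen 0: 1101001011
Gen 1 (rule 105): 1110000111
Gen 2 (rule 75): 1010111101
Gen 3 (rule 60): 1111100011
Gen 4 (rule 105): 1000101011
Gen 5 (rule 75): 0011000011
Gen 6 (rule 60): 0010100010
Gen 7 (rule 105): 1001001000
Gen 8 (rule 75): 0010010011
Gen 9 (rule 60): 0011011010
Gen 10 (rule 105): 1011111100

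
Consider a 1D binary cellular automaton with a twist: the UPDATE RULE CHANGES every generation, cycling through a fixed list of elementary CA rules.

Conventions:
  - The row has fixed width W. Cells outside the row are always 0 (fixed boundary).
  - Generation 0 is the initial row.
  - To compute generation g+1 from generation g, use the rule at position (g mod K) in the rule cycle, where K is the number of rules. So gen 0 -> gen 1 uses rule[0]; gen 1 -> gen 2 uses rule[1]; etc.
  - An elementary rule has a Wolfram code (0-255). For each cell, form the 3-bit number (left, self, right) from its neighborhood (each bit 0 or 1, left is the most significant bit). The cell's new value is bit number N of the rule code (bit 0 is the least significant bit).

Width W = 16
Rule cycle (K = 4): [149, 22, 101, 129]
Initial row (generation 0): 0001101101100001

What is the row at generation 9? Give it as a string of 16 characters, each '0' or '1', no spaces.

Gen 0: 0001101101100001
Gen 1 (rule 149): 1100000000011101
Gen 2 (rule 22): 0010000000100001
Gen 3 (rule 101): 1010111110101101
Gen 4 (rule 129): 0000011100000000
Gen 5 (rule 149): 1111001011111111
Gen 6 (rule 22): 0000111000000000
Gen 7 (rule 101): 1110001011111111
Gen 8 (rule 129): 0100100001111110
Gen 9 (rule 149): 0110111100111101

Answer: 0110111100111101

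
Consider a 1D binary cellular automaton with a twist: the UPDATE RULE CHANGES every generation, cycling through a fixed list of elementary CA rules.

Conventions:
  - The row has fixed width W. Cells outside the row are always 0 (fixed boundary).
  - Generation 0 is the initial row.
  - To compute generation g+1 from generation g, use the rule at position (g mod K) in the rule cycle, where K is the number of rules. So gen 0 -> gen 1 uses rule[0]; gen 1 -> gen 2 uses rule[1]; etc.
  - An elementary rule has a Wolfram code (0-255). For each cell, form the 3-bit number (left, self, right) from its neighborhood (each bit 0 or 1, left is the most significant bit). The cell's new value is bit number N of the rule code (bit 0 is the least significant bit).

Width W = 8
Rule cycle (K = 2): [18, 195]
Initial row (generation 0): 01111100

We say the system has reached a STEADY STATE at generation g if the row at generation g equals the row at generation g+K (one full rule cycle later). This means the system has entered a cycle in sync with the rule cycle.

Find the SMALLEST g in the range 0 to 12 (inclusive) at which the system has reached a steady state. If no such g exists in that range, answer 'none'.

Gen 0: 01111100
Gen 1 (rule 18): 10000010
Gen 2 (rule 195): 00111100
Gen 3 (rule 18): 01000010
Gen 4 (rule 195): 10011100
Gen 5 (rule 18): 01100010
Gen 6 (rule 195): 10101100
Gen 7 (rule 18): 00000010
Gen 8 (rule 195): 11111100
Gen 9 (rule 18): 00000010
Gen 10 (rule 195): 11111100
Gen 11 (rule 18): 00000010
Gen 12 (rule 195): 11111100
Gen 13 (rule 18): 00000010
Gen 14 (rule 195): 11111100

Answer: 7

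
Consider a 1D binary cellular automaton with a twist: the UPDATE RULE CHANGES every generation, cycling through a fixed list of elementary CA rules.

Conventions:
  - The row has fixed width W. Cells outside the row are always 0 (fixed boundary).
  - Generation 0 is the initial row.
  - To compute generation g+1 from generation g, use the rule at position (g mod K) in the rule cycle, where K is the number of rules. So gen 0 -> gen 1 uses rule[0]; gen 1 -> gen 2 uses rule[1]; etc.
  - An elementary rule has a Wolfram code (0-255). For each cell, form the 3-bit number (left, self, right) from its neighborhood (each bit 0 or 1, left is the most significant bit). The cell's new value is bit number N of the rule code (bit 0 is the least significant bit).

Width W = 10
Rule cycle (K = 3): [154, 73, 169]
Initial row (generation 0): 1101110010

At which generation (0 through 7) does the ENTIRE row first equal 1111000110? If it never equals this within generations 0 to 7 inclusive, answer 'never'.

Answer: never

Derivation:
Gen 0: 1101110010
Gen 1 (rule 154): 1001101101
Gen 2 (rule 73): 0001101100
Gen 3 (rule 169): 1101011001
Gen 4 (rule 154): 1000010110
Gen 5 (rule 73): 0011000110
Gen 6 (rule 169): 1010010100
Gen 7 (rule 154): 0001100010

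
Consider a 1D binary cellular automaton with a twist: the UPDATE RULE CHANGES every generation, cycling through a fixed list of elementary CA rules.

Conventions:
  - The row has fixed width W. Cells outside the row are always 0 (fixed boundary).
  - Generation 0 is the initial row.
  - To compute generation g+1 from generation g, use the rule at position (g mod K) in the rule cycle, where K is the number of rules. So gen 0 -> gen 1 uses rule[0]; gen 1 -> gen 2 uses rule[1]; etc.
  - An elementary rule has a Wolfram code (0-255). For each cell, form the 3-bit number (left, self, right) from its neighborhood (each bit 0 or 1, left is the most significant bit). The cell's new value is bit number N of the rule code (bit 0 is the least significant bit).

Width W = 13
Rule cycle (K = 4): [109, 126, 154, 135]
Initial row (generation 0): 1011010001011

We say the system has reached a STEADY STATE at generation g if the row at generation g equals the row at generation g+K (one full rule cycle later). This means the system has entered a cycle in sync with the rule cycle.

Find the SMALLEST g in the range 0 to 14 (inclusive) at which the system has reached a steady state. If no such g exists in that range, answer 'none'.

Gen 0: 1011010001011
Gen 1 (rule 109): 1111110101111
Gen 2 (rule 126): 1000011111001
Gen 3 (rule 154): 0100111110110
Gen 4 (rule 135): 1101011100000
Gen 5 (rule 109): 1111110101111
Gen 6 (rule 126): 1000011111001
Gen 7 (rule 154): 0100111110110
Gen 8 (rule 135): 1101011100000
Gen 9 (rule 109): 1111110101111
Gen 10 (rule 126): 1000011111001
Gen 11 (rule 154): 0100111110110
Gen 12 (rule 135): 1101011100000
Gen 13 (rule 109): 1111110101111
Gen 14 (rule 126): 1000011111001
Gen 15 (rule 154): 0100111110110
Gen 16 (rule 135): 1101011100000
Gen 17 (rule 109): 1111110101111
Gen 18 (rule 126): 1000011111001

Answer: 1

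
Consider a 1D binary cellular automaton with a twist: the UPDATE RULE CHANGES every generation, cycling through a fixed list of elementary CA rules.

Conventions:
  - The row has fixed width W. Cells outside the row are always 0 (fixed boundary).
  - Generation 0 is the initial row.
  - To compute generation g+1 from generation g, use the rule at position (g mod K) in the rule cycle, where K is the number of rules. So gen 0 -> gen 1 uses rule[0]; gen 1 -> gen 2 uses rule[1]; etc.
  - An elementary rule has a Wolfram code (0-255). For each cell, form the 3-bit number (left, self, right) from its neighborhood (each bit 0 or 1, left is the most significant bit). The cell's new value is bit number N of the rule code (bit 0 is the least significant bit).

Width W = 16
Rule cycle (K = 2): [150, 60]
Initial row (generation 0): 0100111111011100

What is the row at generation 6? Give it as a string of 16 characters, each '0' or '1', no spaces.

Answer: 1101100111111001

Derivation:
Gen 0: 0100111111011100
Gen 1 (rule 150): 1111011110001010
Gen 2 (rule 60): 1000110001001111
Gen 3 (rule 150): 1101001011110110
Gen 4 (rule 60): 1011101110001101
Gen 5 (rule 150): 1001000101010001
Gen 6 (rule 60): 1101100111111001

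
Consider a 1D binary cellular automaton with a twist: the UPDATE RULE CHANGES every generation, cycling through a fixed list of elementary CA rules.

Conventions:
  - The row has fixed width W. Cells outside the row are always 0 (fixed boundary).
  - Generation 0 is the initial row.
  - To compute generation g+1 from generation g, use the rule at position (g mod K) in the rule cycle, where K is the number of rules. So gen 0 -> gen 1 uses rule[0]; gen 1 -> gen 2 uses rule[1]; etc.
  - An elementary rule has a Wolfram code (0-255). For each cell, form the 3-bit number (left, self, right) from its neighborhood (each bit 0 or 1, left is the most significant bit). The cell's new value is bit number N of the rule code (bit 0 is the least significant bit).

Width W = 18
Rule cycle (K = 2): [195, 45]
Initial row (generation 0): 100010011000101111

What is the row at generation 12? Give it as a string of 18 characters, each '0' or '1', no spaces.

Answer: 110100011101011100

Derivation:
Gen 0: 100010011000101111
Gen 1 (rule 195): 001100101011000111
Gen 2 (rule 45): 101000111110010100
Gen 3 (rule 195): 000011011110100001
Gen 4 (rule 45): 111010110001101101
Gen 5 (rule 195): 011000010110100100
Gen 6 (rule 45): 010011011101100101
Gen 7 (rule 195): 100101001100101000
Gen 8 (rule 45): 100111001000111011
Gen 9 (rule 195): 001011010011011001
Gen 10 (rule 45): 101110110010110001
Gen 11 (rule 195): 000110010100010110
Gen 12 (rule 45): 110100011101011100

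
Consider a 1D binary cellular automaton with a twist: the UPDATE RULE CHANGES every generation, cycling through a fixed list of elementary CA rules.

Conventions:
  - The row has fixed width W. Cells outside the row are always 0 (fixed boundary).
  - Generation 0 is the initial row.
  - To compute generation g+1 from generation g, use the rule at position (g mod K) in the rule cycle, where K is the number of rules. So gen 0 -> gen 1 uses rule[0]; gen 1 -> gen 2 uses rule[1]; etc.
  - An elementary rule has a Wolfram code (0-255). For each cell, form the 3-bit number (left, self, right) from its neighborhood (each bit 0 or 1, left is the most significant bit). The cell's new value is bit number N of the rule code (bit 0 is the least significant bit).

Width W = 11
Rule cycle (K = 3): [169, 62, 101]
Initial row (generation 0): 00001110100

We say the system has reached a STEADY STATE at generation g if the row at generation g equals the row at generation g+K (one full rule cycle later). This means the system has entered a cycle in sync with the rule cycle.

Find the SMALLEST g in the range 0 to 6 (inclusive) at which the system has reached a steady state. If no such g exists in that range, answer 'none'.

Gen 0: 00001110100
Gen 1 (rule 169): 11101101001
Gen 2 (rule 62): 10011011111
Gen 3 (rule 101): 10001100001
Gen 4 (rule 169): 00101001100
Gen 5 (rule 62): 01111111010
Gen 6 (rule 101): 00000001110
Gen 7 (rule 169): 11111101100
Gen 8 (rule 62): 10000011010
Gen 9 (rule 101): 10111001110

Answer: none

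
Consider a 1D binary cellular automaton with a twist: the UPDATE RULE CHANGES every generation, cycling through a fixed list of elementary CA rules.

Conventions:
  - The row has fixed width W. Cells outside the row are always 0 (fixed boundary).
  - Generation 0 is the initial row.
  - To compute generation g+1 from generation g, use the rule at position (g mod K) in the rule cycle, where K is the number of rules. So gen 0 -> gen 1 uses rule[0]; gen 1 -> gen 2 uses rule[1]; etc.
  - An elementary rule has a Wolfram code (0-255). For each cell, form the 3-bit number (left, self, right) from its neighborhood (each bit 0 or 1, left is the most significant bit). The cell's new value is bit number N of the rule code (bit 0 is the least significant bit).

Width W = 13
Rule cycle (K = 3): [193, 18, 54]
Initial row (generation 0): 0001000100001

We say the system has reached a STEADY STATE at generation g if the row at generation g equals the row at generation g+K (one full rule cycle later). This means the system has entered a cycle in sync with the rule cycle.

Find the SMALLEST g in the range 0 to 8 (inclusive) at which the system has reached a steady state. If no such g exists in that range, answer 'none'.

Answer: 8

Derivation:
Gen 0: 0001000100001
Gen 1 (rule 193): 1100010001100
Gen 2 (rule 18): 0010101010010
Gen 3 (rule 54): 0111111111111
Gen 4 (rule 193): 0011111111111
Gen 5 (rule 18): 0100000000000
Gen 6 (rule 54): 1110000000000
Gen 7 (rule 193): 0110111111111
Gen 8 (rule 18): 1000000000000
Gen 9 (rule 54): 1100000000000
Gen 10 (rule 193): 0101111111111
Gen 11 (rule 18): 1000000000000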